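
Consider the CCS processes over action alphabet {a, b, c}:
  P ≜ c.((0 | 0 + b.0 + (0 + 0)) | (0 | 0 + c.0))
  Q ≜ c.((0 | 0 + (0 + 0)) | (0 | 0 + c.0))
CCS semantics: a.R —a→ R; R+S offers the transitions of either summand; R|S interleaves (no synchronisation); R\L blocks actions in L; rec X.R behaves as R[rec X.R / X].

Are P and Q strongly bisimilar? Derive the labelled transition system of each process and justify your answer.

not bisimilar

LTS(P): 5 reachable states
  s0 = c.((0 | 0 + b.0 + (0 + 0)) | (0 | 0 + c.0)) ⊢ =c=> s1
  s1 = (0 | 0 + b.0 + (0 + 0)) | (0 | 0 + c.0) ⊢ =b=> s2, =c=> s3
  s2 = 0 | (0 | 0 + c.0) ⊢ =c=> s4
  s3 = (0 | 0 + b.0 + (0 + 0)) | 0 ⊢ =b=> s4
  s4 = 0 | 0 ⊢ stopped
LTS(Q): 3 reachable states
  t0 = c.((0 | 0 + (0 + 0)) | (0 | 0 + c.0)) ⊢ =c=> t1
  t1 = (0 | 0 + (0 + 0)) | (0 | 0 + c.0) ⊢ =c=> t2
  t2 = (0 | 0 + (0 + 0)) | 0 ⊢ stopped
Partition-refinement fixed point:
  B0 = {s0}
  B1 = {s1}
  B2 = {s3}
  B3 = {s4, t2}
  B4 = {s2, t1}
  B5 = {t0}
s0 ∈ B0, t0 ∈ B5 → different blocks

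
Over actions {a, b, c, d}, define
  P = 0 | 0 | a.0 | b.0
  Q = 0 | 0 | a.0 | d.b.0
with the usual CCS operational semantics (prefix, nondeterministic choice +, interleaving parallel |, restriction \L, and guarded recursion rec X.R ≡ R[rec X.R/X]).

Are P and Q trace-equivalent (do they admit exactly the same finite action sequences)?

trace-distinct — witness ⟨b⟩

P's transition system — 4 states:
  p0 = 0 | 0 | a.0 | b.0 → —a→ p1, —b→ p2
  p1 = 0 | 0 | 0 | b.0 → —b→ p3
  p2 = 0 | 0 | a.0 | 0 → —a→ p3
  p3 = 0 | 0 | 0 | 0 → deadlocked
Q's transition system — 6 states:
  q0 = 0 | 0 | a.0 | d.b.0 → —a→ q1, —d→ q2
  q1 = 0 | 0 | 0 | d.b.0 → —d→ q3
  q2 = 0 | 0 | a.0 | b.0 → —a→ q3, —b→ q4
  q3 = 0 | 0 | 0 | b.0 → —b→ q5
  q4 = 0 | 0 | a.0 | 0 → —a→ q5
  q5 = 0 | 0 | 0 | 0 → deadlocked
Executing b from P (initial set {p0}):
  step 1 (b): {p2}
  P completes σ.
Executing b from Q (initial set {q0}):
  step 1 (b): ∅ (Q stuck)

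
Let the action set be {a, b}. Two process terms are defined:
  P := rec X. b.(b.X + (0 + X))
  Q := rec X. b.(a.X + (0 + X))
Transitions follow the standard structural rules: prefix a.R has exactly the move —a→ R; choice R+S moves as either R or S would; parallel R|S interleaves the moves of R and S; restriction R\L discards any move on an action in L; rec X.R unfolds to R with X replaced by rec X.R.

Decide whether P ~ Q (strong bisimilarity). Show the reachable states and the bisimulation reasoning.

NO

P's transition system — 2 states:
  m0 = rec X. b.(b.X + (0 + X)) has moves --b--▸ m1
  m1 = b.(rec X. b.(b.X + (0 + X))) + (0 + (rec X. b.(b.X + (0 + X)))) has moves --b--▸ m0, --b--▸ m1
Q's transition system — 2 states:
  n0 = rec X. b.(a.X + (0 + X)) has moves --b--▸ n1
  n1 = a.(rec X. b.(a.X + (0 + X))) + (0 + (rec X. b.(a.X + (0 + X)))) has moves --a--▸ n0, --b--▸ n1
Partition-refinement fixed point:
  B0 = {m0, m1}
  B1 = {n0}
  B2 = {n1}
m0 ∈ B0, n0 ∈ B1 → different blocks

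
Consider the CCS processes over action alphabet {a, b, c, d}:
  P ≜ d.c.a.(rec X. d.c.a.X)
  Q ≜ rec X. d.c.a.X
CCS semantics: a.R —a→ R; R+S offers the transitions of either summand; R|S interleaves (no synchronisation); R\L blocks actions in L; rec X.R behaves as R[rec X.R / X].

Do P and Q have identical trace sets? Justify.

LTS(P): 4 reachable states
  u0 = d.c.a.(rec X. d.c.a.X) | ··d··> u1
  u1 = c.a.(rec X. d.c.a.X) | ··c··> u2
  u2 = a.(rec X. d.c.a.X) | ··a··> u3
  u3 = rec X. d.c.a.X | ··d··> u1
LTS(Q): 3 reachable states
  v0 = rec X. d.c.a.X | ··d··> v1
  v1 = c.a.(rec X. d.c.a.X) | ··c··> v2
  v2 = a.(rec X. d.c.a.X) | ··a··> v0
Bisimilarity quotient blocks:
  B0 = {u0, u3, v0}
  B1 = {u1, v1}
  B2 = {u2, v2}
u0 ∈ B0, v0 ∈ B0 → same block
Bisimilar ⇒ trace-equivalent.

YES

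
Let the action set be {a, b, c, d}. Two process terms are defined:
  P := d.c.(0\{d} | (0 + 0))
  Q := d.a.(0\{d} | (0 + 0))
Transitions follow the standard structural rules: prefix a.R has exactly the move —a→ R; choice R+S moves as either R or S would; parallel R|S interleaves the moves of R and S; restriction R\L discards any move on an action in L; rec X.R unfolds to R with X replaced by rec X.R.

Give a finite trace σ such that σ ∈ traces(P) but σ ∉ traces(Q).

Reachable graph of P (3 states):
  p0 = d.c.(0\{d} | (0 + 0)) ⊢ —d→ p1
  p1 = c.(0\{d} | (0 + 0)) ⊢ —c→ p2
  p2 = 0\{d} | (0 + 0) ⊢ stopped
Reachable graph of Q (3 states):
  q0 = d.a.(0\{d} | (0 + 0)) ⊢ —d→ q1
  q1 = a.(0\{d} | (0 + 0)) ⊢ —a→ q2
  q2 = 0\{d} | (0 + 0) ⊢ stopped
Trace ⟨dc⟩ through P, begin at {p0}:
  after d @ step 1: {p1}
  after c @ step 2: {p2}
  P completes σ.
Trace ⟨dc⟩ through Q, begin at {q0}:
  after d @ step 1: {q1}
  after c @ step 2: ∅ (Q stuck)

dc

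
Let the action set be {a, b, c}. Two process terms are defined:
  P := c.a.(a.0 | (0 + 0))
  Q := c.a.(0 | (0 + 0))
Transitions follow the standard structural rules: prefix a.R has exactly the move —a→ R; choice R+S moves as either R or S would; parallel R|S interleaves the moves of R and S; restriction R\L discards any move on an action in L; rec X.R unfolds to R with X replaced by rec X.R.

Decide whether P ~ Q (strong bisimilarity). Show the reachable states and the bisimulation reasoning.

P ≁ Q

P's transition system — 4 states:
  u0 = c.a.(a.0 | (0 + 0)) | —c→ u1
  u1 = a.(a.0 | (0 + 0)) | —a→ u2
  u2 = a.0 | (0 + 0) | —a→ u3
  u3 = 0 | (0 + 0) | (no moves)
Q's transition system — 3 states:
  v0 = c.a.(0 | (0 + 0)) | —c→ v1
  v1 = a.(0 | (0 + 0)) | —a→ v2
  v2 = 0 | (0 + 0) | (no moves)
Partition-refinement fixed point:
  B0 = {u0}
  B1 = {u1}
  B2 = {u2, v1}
  B3 = {u3, v2}
  B4 = {v0}
u0 ∈ B0, v0 ∈ B4 → different blocks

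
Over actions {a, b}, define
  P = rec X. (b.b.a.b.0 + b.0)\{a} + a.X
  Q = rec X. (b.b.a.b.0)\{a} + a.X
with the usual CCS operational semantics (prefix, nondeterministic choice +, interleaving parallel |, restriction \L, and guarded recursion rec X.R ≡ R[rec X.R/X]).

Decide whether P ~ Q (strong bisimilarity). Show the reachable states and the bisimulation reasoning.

LTS(P): 4 reachable states
  u0 = rec X. (b.b.a.b.0 + b.0)\{a} + a.X has moves --a--▸ u0, --b--▸ u1, --b--▸ u2
  u1 = (b.a.b.0)\{a} has moves --b--▸ u3
  u2 = 0\{a} has moves (no moves)
  u3 = (a.b.0)\{a} has moves (no moves)
LTS(Q): 3 reachable states
  v0 = rec X. (b.b.a.b.0)\{a} + a.X has moves --a--▸ v0, --b--▸ v1
  v1 = (b.a.b.0)\{a} has moves --b--▸ v2
  v2 = (a.b.0)\{a} has moves (no moves)
Bisimilarity quotient blocks:
  B0 = {u0}
  B1 = {u2, u3, v2}
  B2 = {u1, v1}
  B3 = {v0}
u0 ∈ B0, v0 ∈ B3 → different blocks

NO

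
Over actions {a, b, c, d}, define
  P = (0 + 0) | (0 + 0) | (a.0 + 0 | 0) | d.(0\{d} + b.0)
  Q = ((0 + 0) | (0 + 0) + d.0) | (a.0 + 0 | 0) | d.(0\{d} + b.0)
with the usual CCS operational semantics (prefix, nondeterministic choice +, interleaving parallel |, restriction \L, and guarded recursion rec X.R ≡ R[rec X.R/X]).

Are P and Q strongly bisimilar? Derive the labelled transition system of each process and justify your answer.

P ≁ Q

Reachable graph of P (6 states):
  m0 = (0 + 0) | (0 + 0) | (a.0 + 0 | 0) | d.(0\{d} + b.0) :: -a-> m1, -d-> m2
  m1 = (0 + 0) | (0 + 0) | 0 | d.(0\{d} + b.0) :: -d-> m3
  m2 = (0 + 0) | (0 + 0) | (a.0 + 0 | 0) | (0\{d} + b.0) :: -a-> m3, -b-> m4
  m3 = (0 + 0) | (0 + 0) | 0 | (0\{d} + b.0) :: -b-> m5
  m4 = (0 + 0) | (0 + 0) | (a.0 + 0 | 0) | 0 :: -a-> m5
  m5 = (0 + 0) | (0 + 0) | 0 | 0 :: stopped
Reachable graph of Q (12 states):
  n0 = ((0 + 0) | (0 + 0) + d.0) | (a.0 + 0 | 0) | d.(0\{d} + b.0) :: -a-> n1, -d-> n2, -d-> n3
  n1 = ((0 + 0) | (0 + 0) + d.0) | 0 | d.(0\{d} + b.0) :: -d-> n4, -d-> n5
  n2 = ((0 + 0) | (0 + 0) + d.0) | (a.0 + 0 | 0) | (0\{d} + b.0) :: -a-> n4, -b-> n6, -d-> n7
  n3 = 0 | (a.0 + 0 | 0) | d.(0\{d} + b.0) :: -a-> n5, -d-> n7
  n4 = ((0 + 0) | (0 + 0) + d.0) | 0 | (0\{d} + b.0) :: -b-> n8, -d-> n9
  n5 = 0 | 0 | d.(0\{d} + b.0) :: -d-> n9
  n6 = ((0 + 0) | (0 + 0) + d.0) | (a.0 + 0 | 0) | 0 :: -a-> n8, -d-> n10
  n7 = 0 | (a.0 + 0 | 0) | (0\{d} + b.0) :: -a-> n9, -b-> n10
  n8 = ((0 + 0) | (0 + 0) + d.0) | 0 | 0 :: -d-> n11
  n9 = 0 | 0 | (0\{d} + b.0) :: -b-> n11
  n10 = 0 | (a.0 + 0 | 0) | 0 :: -a-> n11
  n11 = 0 | 0 | 0 :: stopped
Coarsest stable partition (strong bisimilarity classes):
  B0 = {m0, n3}
  B1 = {m2, n7}
  B2 = {m4, n10}
  B3 = {m5, n11}
  B4 = {m3, n9}
  B5 = {m1, n5}
  B6 = {n0}
  B7 = {n2}
  B8 = {n6}
  B9 = {n8}
  B10 = {n4}
  B11 = {n1}
m0 ∈ B0, n0 ∈ B6 → different blocks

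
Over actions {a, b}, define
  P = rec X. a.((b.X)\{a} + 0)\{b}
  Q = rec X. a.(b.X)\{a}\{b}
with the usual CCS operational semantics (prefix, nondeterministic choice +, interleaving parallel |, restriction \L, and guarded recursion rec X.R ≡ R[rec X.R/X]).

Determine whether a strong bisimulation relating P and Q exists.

P ~ Q

P's transition system — 2 states:
  s0 = rec X. a.((b.X)\{a} + 0)\{b} | =a=> s1
  s1 = ((b.(rec X. a.((b.X)\{a} + 0)\{b}))\{a} + 0)\{b} | ·
Q's transition system — 2 states:
  t0 = rec X. a.(b.X)\{a}\{b} | =a=> t1
  t1 = (b.(rec X. a.(b.X)\{a}\{b}))\{a}\{b} | ·
Partition-refinement fixed point:
  B0 = {s0, t0}
  B1 = {s1, t1}
s0 ∈ B0, t0 ∈ B0 → same block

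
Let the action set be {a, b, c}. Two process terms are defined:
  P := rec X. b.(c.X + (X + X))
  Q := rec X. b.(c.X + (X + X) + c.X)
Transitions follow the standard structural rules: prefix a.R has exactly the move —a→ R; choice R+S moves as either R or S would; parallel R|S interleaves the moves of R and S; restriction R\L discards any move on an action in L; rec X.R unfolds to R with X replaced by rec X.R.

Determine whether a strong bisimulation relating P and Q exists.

P's transition system — 2 states:
  u0 = rec X. b.(c.X + (X + X)) has moves -b-> u1
  u1 = c.(rec X. b.(c.X + (X + X))) + ((rec X. b.(c.X + (X + X))) + (rec X. b.(c.X + (X + X)))) has moves -b-> u1, -c-> u0
Q's transition system — 2 states:
  v0 = rec X. b.(c.X + (X + X) + c.X) has moves -b-> v1
  v1 = c.(rec X. b.(c.X + (X + X) + c.X)) + ((rec X. b.(c.X + (X + X) + c.X)) + (rec X. b.(c.X + (X + X) + c.X))) + c.(rec X. b.(c.X + (X + X) + c.X)) has moves -b-> v1, -c-> v0
Bisimilarity quotient blocks:
  B0 = {u0, v0}
  B1 = {u1, v1}
u0 ∈ B0, v0 ∈ B0 → same block

P ~ Q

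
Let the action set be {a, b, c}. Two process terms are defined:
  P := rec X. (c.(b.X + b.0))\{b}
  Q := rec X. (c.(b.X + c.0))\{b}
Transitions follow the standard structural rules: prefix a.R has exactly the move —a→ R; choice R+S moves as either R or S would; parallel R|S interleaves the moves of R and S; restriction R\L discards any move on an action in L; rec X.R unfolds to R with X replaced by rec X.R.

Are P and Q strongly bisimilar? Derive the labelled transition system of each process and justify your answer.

P ≁ Q

LTS(P): 2 reachable states
  m0 = rec X. (c.(b.X + b.0))\{b} :: —c→ m1
  m1 = (b.(rec X. (c.(b.X + b.0))\{b}) + b.0)\{b} :: ·
LTS(Q): 3 reachable states
  n0 = rec X. (c.(b.X + c.0))\{b} :: —c→ n1
  n1 = (b.(rec X. (c.(b.X + c.0))\{b}) + c.0)\{b} :: —c→ n2
  n2 = 0\{b} :: ·
Partition-refinement fixed point:
  B0 = {m0, n1}
  B1 = {m1, n2}
  B2 = {n0}
m0 ∈ B0, n0 ∈ B2 → different blocks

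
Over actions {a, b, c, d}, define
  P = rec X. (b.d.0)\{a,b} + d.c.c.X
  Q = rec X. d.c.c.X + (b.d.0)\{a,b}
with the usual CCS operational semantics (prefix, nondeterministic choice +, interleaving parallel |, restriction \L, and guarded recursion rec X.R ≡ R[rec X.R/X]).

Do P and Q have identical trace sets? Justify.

trace-equivalent

P's transition system — 3 states:
  s0 = rec X. (b.d.0)\{a,b} + d.c.c.X has moves --d--▸ s1
  s1 = c.c.(rec X. (b.d.0)\{a,b} + d.c.c.X) has moves --c--▸ s2
  s2 = c.(rec X. (b.d.0)\{a,b} + d.c.c.X) has moves --c--▸ s0
Q's transition system — 3 states:
  t0 = rec X. d.c.c.X + (b.d.0)\{a,b} has moves --d--▸ t1
  t1 = c.c.(rec X. d.c.c.X + (b.d.0)\{a,b}) has moves --c--▸ t2
  t2 = c.(rec X. d.c.c.X + (b.d.0)\{a,b}) has moves --c--▸ t0
Bisimilarity quotient blocks:
  B0 = {s0, t0}
  B1 = {s1, t1}
  B2 = {s2, t2}
s0 ∈ B0, t0 ∈ B0 → same block
Bisimilar ⇒ trace-equivalent.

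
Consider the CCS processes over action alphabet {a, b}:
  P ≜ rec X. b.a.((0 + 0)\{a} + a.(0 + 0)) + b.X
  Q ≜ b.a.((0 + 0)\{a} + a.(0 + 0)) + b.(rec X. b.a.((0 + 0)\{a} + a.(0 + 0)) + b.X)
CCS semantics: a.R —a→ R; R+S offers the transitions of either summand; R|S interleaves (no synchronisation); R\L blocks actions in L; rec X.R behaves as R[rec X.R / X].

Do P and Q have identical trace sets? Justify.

trace-equivalent

LTS(P): 4 reachable states
  m0 = rec X. b.a.((0 + 0)\{a} + a.(0 + 0)) + b.X ⊢ =b=> m0, =b=> m1
  m1 = a.((0 + 0)\{a} + a.(0 + 0)) ⊢ =a=> m2
  m2 = (0 + 0)\{a} + a.(0 + 0) ⊢ =a=> m3
  m3 = 0 + 0 ⊢ ·
LTS(Q): 5 reachable states
  n0 = b.a.((0 + 0)\{a} + a.(0 + 0)) + b.(rec X. b.a.((0 + 0)\{a} + a.(0 + 0)) + b.X) ⊢ =b=> n1, =b=> n2
  n1 = a.((0 + 0)\{a} + a.(0 + 0)) ⊢ =a=> n3
  n2 = rec X. b.a.((0 + 0)\{a} + a.(0 + 0)) + b.X ⊢ =b=> n1, =b=> n2
  n3 = (0 + 0)\{a} + a.(0 + 0) ⊢ =a=> n4
  n4 = 0 + 0 ⊢ ·
Coarsest stable partition (strong bisimilarity classes):
  B0 = {m0, n0, n2}
  B1 = {m1, n1}
  B2 = {m2, n3}
  B3 = {m3, n4}
m0 ∈ B0, n0 ∈ B0 → same block
Bisimilar ⇒ trace-equivalent.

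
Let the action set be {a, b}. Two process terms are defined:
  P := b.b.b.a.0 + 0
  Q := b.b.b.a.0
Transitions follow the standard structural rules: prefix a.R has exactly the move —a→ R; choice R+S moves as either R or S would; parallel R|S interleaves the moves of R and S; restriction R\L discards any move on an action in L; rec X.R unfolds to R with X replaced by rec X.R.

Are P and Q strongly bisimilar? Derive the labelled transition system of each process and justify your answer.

P ~ Q

Reachable graph of P (5 states):
  m0 = b.b.b.a.0 + 0 | --b--▸ m1
  m1 = b.b.a.0 | --b--▸ m2
  m2 = b.a.0 | --b--▸ m3
  m3 = a.0 | --a--▸ m4
  m4 = 0 | stopped
Reachable graph of Q (5 states):
  n0 = b.b.b.a.0 | --b--▸ n1
  n1 = b.b.a.0 | --b--▸ n2
  n2 = b.a.0 | --b--▸ n3
  n3 = a.0 | --a--▸ n4
  n4 = 0 | stopped
Coarsest stable partition (strong bisimilarity classes):
  B0 = {m0, n0}
  B1 = {m1, n1}
  B2 = {m2, n2}
  B3 = {m3, n3}
  B4 = {m4, n4}
m0 ∈ B0, n0 ∈ B0 → same block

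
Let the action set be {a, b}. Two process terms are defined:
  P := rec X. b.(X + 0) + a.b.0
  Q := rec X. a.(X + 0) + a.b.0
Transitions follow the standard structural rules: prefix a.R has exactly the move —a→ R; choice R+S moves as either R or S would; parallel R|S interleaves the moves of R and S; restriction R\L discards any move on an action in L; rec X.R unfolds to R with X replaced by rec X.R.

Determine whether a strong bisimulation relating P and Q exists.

LTS(P): 4 reachable states
  p0 = rec X. b.(X + 0) + a.b.0 | ··a··> p1, ··b··> p2
  p1 = b.0 | ··b··> p3
  p2 = (rec X. b.(X + 0) + a.b.0) + 0 | ··a··> p1, ··b··> p2
  p3 = 0 | stopped
LTS(Q): 4 reachable states
  q0 = rec X. a.(X + 0) + a.b.0 | ··a··> q1, ··a··> q2
  q1 = (rec X. a.(X + 0) + a.b.0) + 0 | ··a··> q1, ··a··> q2
  q2 = b.0 | ··b··> q3
  q3 = 0 | stopped
Partition-refinement fixed point:
  B0 = {p0, p2}
  B1 = {p1, q2}
  B2 = {p3, q3}
  B3 = {q0, q1}
p0 ∈ B0, q0 ∈ B3 → different blocks

P ≁ Q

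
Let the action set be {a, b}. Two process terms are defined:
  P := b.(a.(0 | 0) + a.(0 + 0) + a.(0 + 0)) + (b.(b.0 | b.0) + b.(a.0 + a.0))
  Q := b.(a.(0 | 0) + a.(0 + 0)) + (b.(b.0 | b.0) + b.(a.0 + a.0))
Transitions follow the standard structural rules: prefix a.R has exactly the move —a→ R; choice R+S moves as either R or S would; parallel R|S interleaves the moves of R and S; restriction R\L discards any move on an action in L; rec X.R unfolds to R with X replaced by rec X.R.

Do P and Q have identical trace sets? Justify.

traces(P) = traces(Q)

P's transition system — 9 states:
  s0 = b.(a.(0 | 0) + a.(0 + 0) + a.(0 + 0)) + (b.(b.0 | b.0) + b.(a.0 + a.0)) :: --b--▸ s1, --b--▸ s2, --b--▸ s3
  s1 = a.(0 | 0) + a.(0 + 0) + a.(0 + 0) :: --a--▸ s4, --a--▸ s5
  s2 = a.0 + a.0 :: --a--▸ s6
  s3 = b.0 | b.0 :: --b--▸ s7, --b--▸ s8
  s4 = 0 + 0 :: stopped
  s5 = 0 | 0 :: stopped
  s6 = 0 :: stopped
  s7 = 0 | b.0 :: --b--▸ s5
  s8 = b.0 | 0 :: --b--▸ s5
Q's transition system — 9 states:
  t0 = b.(a.(0 | 0) + a.(0 + 0)) + (b.(b.0 | b.0) + b.(a.0 + a.0)) :: --b--▸ t1, --b--▸ t2, --b--▸ t3
  t1 = a.(0 | 0) + a.(0 + 0) :: --a--▸ t4, --a--▸ t5
  t2 = a.0 + a.0 :: --a--▸ t6
  t3 = b.0 | b.0 :: --b--▸ t7, --b--▸ t8
  t4 = 0 + 0 :: stopped
  t5 = 0 | 0 :: stopped
  t6 = 0 :: stopped
  t7 = 0 | b.0 :: --b--▸ t5
  t8 = b.0 | 0 :: --b--▸ t5
Bisimilarity quotient blocks:
  B0 = {s0, t0}
  B1 = {s1, s2, t1, t2}
  B2 = {s4, s5, s6, t4, t5, t6}
  B3 = {s3, t3}
  B4 = {s7, s8, t7, t8}
s0 ∈ B0, t0 ∈ B0 → same block
Bisimilar ⇒ trace-equivalent.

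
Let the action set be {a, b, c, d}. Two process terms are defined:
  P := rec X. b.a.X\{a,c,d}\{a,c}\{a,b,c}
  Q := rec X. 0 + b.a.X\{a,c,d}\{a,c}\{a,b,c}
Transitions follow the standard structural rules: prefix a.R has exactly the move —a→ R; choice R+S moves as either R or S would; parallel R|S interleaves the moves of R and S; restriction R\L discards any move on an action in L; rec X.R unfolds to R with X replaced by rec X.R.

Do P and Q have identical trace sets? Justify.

YES

LTS(P): 3 reachable states
  p0 = rec X. b.a.X\{a,c,d}\{a,c}\{a,b,c} | --b--▸ p1
  p1 = a.(rec X. b.a.X\{a,c,d}\{a,c}\{a,b,c})\{a,c,d}\{a,c}\{a,b,c} | --a--▸ p2
  p2 = (rec X. b.a.X\{a,c,d}\{a,c}\{a,b,c})\{a,c,d}\{a,c}\{a,b,c} | stopped
LTS(Q): 3 reachable states
  q0 = rec X. 0 + b.a.X\{a,c,d}\{a,c}\{a,b,c} | --b--▸ q1
  q1 = a.(rec X. 0 + b.a.X\{a,c,d}\{a,c}\{a,b,c})\{a,c,d}\{a,c}\{a,b,c} | --a--▸ q2
  q2 = (rec X. 0 + b.a.X\{a,c,d}\{a,c}\{a,b,c})\{a,c,d}\{a,c}\{a,b,c} | stopped
Bisimilarity quotient blocks:
  B0 = {p0, q0}
  B1 = {p1, q1}
  B2 = {p2, q2}
p0 ∈ B0, q0 ∈ B0 → same block
Bisimilar ⇒ trace-equivalent.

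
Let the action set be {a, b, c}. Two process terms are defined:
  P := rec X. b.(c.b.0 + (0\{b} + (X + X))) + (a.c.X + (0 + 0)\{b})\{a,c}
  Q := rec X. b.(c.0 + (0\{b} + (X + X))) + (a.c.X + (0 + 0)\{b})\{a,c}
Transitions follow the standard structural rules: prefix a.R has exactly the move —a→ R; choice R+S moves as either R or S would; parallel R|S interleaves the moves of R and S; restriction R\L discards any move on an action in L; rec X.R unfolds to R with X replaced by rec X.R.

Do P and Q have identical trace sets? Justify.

trace-distinct — witness ⟨bcb⟩

LTS(P): 4 reachable states
  u0 = rec X. b.(c.b.0 + (0\{b} + (X + X))) + (a.c.X + (0 + 0)\{b})\{a,c} → —b→ u1
  u1 = c.b.0 + (0\{b} + ((rec X. b.(c.b.0 + (0\{b} + (X + X))) + (a.c.X + (0 + 0)\{b})\{a,c}) + (rec X. b.(c.b.0 + (0\{b} + (X + X))) + (a.c.X + (0 + 0)\{b})\{a,c}))) → —b→ u1, —c→ u2
  u2 = b.0 → —b→ u3
  u3 = 0 → ∅
LTS(Q): 3 reachable states
  v0 = rec X. b.(c.0 + (0\{b} + (X + X))) + (a.c.X + (0 + 0)\{b})\{a,c} → —b→ v1
  v1 = c.0 + (0\{b} + ((rec X. b.(c.0 + (0\{b} + (X + X))) + (a.c.X + (0 + 0)\{b})\{a,c}) + (rec X. b.(c.0 + (0\{b} + (X + X))) + (a.c.X + (0 + 0)\{b})\{a,c}))) → —b→ v1, —c→ v2
  v2 = 0 → ∅
Run σ = ⟨bcb⟩ on P: start {u0}
  step 1 (b): {u1}
  step 2 (c): {u2}
  step 3 (b): {u3}
  — P admits the full trace.
Run σ = ⟨bcb⟩ on Q: start {v0}
  step 1 (b): {v1}
  step 2 (c): {v2}
  step 3 (b): ∅  — Q cannot continue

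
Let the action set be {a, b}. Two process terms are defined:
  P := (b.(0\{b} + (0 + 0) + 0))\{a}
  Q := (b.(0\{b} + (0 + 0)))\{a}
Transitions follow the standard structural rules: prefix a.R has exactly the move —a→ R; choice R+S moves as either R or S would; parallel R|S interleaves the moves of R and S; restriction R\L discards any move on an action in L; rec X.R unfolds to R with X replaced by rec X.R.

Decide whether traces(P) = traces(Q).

LTS(P): 2 reachable states
  m0 = (b.(0\{b} + (0 + 0) + 0))\{a} has moves =b=> m1
  m1 = (0\{b} + (0 + 0) + 0)\{a} has moves deadlocked
LTS(Q): 2 reachable states
  n0 = (b.(0\{b} + (0 + 0)))\{a} has moves =b=> n1
  n1 = (0\{b} + (0 + 0))\{a} has moves deadlocked
Coarsest stable partition (strong bisimilarity classes):
  B0 = {m0, n0}
  B1 = {m1, n1}
m0 ∈ B0, n0 ∈ B0 → same block
Bisimilar ⇒ trace-equivalent.

YES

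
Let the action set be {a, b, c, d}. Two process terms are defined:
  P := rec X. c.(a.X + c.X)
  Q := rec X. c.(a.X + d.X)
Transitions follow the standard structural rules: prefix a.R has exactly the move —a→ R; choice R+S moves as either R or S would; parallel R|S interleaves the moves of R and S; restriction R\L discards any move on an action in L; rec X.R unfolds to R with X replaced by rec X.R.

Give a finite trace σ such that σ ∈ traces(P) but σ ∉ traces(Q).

LTS(P): 2 reachable states
  m0 = rec X. c.(a.X + c.X) :: —c→ m1
  m1 = a.(rec X. c.(a.X + c.X)) + c.(rec X. c.(a.X + c.X)) :: —a→ m0, —c→ m0
LTS(Q): 2 reachable states
  n0 = rec X. c.(a.X + d.X) :: —c→ n1
  n1 = a.(rec X. c.(a.X + d.X)) + d.(rec X. c.(a.X + d.X)) :: —a→ n0, —d→ n0
Executing cc from P (initial set {m0}):
  step 1 (c): {m1}
  step 2 (c): {m0}
  ✓ P
Executing cc from Q (initial set {n0}):
  step 1 (c): {n1}
  step 2 (c): ∅ (Q stuck)

cc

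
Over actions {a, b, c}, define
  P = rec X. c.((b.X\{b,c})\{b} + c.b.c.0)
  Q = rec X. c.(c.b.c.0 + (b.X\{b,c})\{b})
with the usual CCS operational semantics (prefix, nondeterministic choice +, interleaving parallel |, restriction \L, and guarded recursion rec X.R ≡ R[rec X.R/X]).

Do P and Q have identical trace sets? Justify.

P's transition system — 5 states:
  s0 = rec X. c.((b.X\{b,c})\{b} + c.b.c.0) → --c--▸ s1
  s1 = (b.(rec X. c.((b.X\{b,c})\{b} + c.b.c.0))\{b,c})\{b} + c.b.c.0 → --c--▸ s2
  s2 = b.c.0 → --b--▸ s3
  s3 = c.0 → --c--▸ s4
  s4 = 0 → ∅
Q's transition system — 5 states:
  t0 = rec X. c.(c.b.c.0 + (b.X\{b,c})\{b}) → --c--▸ t1
  t1 = c.b.c.0 + (b.(rec X. c.(c.b.c.0 + (b.X\{b,c})\{b}))\{b,c})\{b} → --c--▸ t2
  t2 = b.c.0 → --b--▸ t3
  t3 = c.0 → --c--▸ t4
  t4 = 0 → ∅
Partition-refinement fixed point:
  B0 = {s0, t0}
  B1 = {s1, t1}
  B2 = {s2, t2}
  B3 = {s3, t3}
  B4 = {s4, t4}
s0 ∈ B0, t0 ∈ B0 → same block
Bisimilar ⇒ trace-equivalent.

traces(P) = traces(Q)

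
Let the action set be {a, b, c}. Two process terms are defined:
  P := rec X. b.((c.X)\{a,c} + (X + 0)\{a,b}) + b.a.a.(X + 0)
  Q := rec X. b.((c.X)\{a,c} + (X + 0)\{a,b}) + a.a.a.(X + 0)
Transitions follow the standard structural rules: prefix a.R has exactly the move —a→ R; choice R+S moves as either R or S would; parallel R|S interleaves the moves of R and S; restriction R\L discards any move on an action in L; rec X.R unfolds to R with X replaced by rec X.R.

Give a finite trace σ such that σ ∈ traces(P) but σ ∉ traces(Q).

LTS(P): 5 reachable states
  p0 = rec X. b.((c.X)\{a,c} + (X + 0)\{a,b}) + b.a.a.(X + 0) ⊢ —b→ p1, —b→ p2
  p1 = (c.(rec X. b.((c.X)\{a,c} + (X + 0)\{a,b}) + b.a.a.(X + 0)))\{a,c} + ((rec X. b.((c.X)\{a,c} + (X + 0)\{a,b}) + b.a.a.(X + 0)) + 0)\{a,b} ⊢ stopped
  p2 = a.a.((rec X. b.((c.X)\{a,c} + (X + 0)\{a,b}) + b.a.a.(X + 0)) + 0) ⊢ —a→ p3
  p3 = a.((rec X. b.((c.X)\{a,c} + (X + 0)\{a,b}) + b.a.a.(X + 0)) + 0) ⊢ —a→ p4
  p4 = (rec X. b.((c.X)\{a,c} + (X + 0)\{a,b}) + b.a.a.(X + 0)) + 0 ⊢ —b→ p1, —b→ p2
LTS(Q): 5 reachable states
  q0 = rec X. b.((c.X)\{a,c} + (X + 0)\{a,b}) + a.a.a.(X + 0) ⊢ —a→ q1, —b→ q2
  q1 = a.a.((rec X. b.((c.X)\{a,c} + (X + 0)\{a,b}) + a.a.a.(X + 0)) + 0) ⊢ —a→ q3
  q2 = (c.(rec X. b.((c.X)\{a,c} + (X + 0)\{a,b}) + a.a.a.(X + 0)))\{a,c} + ((rec X. b.((c.X)\{a,c} + (X + 0)\{a,b}) + a.a.a.(X + 0)) + 0)\{a,b} ⊢ stopped
  q3 = a.((rec X. b.((c.X)\{a,c} + (X + 0)\{a,b}) + a.a.a.(X + 0)) + 0) ⊢ —a→ q4
  q4 = (rec X. b.((c.X)\{a,c} + (X + 0)\{a,b}) + a.a.a.(X + 0)) + 0 ⊢ —a→ q1, —b→ q2
Executing ba from P (initial set {p0}):
  [1] b ⇒ {p1, p2}
  [2] a ⇒ {p3}
  P completes σ.
Executing ba from Q (initial set {q0}):
  [1] b ⇒ {q2}
  [2] a ⇒ ∅  — Q cannot continue

ba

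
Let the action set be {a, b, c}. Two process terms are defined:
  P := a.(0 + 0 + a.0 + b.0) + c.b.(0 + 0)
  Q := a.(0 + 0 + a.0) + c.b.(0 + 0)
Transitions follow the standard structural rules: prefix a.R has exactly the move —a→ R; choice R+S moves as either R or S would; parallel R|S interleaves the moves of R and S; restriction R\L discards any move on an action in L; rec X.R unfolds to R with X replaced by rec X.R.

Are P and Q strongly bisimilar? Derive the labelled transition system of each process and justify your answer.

P ≁ Q

P's transition system — 5 states:
  p0 = a.(0 + 0 + a.0 + b.0) + c.b.(0 + 0) → =a=> p1, =c=> p2
  p1 = 0 + 0 + a.0 + b.0 → =a=> p3, =b=> p3
  p2 = b.(0 + 0) → =b=> p4
  p3 = 0 → deadlocked
  p4 = 0 + 0 → deadlocked
Q's transition system — 5 states:
  q0 = a.(0 + 0 + a.0) + c.b.(0 + 0) → =a=> q1, =c=> q2
  q1 = 0 + 0 + a.0 → =a=> q3
  q2 = b.(0 + 0) → =b=> q4
  q3 = 0 → deadlocked
  q4 = 0 + 0 → deadlocked
Coarsest stable partition (strong bisimilarity classes):
  B0 = {p0}
  B1 = {p1}
  B2 = {p3, p4, q3, q4}
  B3 = {p2, q2}
  B4 = {q0}
  B5 = {q1}
p0 ∈ B0, q0 ∈ B4 → different blocks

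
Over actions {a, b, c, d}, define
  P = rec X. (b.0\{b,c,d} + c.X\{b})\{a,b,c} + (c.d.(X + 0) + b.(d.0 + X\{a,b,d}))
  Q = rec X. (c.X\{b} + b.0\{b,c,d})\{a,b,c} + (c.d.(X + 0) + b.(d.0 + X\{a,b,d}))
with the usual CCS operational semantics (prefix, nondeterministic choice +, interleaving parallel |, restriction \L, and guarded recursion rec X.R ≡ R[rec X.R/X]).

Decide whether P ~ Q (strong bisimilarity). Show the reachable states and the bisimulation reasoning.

Reachable graph of P (6 states):
  u0 = rec X. (b.0\{b,c,d} + c.X\{b})\{a,b,c} + (c.d.(X + 0) + b.(d.0 + X\{a,b,d})) has moves =b=> u1, =c=> u2
  u1 = d.0 + (rec X. (b.0\{b,c,d} + c.X\{b})\{a,b,c} + (c.d.(X + 0) + b.(d.0 + X\{a,b,d})))\{a,b,d} has moves =c=> u3, =d=> u4
  u2 = d.((rec X. (b.0\{b,c,d} + c.X\{b})\{a,b,c} + (c.d.(X + 0) + b.(d.0 + X\{a,b,d}))) + 0) has moves =d=> u5
  u3 = (d.((rec X. (b.0\{b,c,d} + c.X\{b})\{a,b,c} + (c.d.(X + 0) + b.(d.0 + X\{a,b,d}))) + 0))\{a,b,d} has moves ∅
  u4 = 0 has moves ∅
  u5 = (rec X. (b.0\{b,c,d} + c.X\{b})\{a,b,c} + (c.d.(X + 0) + b.(d.0 + X\{a,b,d}))) + 0 has moves =b=> u1, =c=> u2
Reachable graph of Q (6 states):
  v0 = rec X. (c.X\{b} + b.0\{b,c,d})\{a,b,c} + (c.d.(X + 0) + b.(d.0 + X\{a,b,d})) has moves =b=> v1, =c=> v2
  v1 = d.0 + (rec X. (c.X\{b} + b.0\{b,c,d})\{a,b,c} + (c.d.(X + 0) + b.(d.0 + X\{a,b,d})))\{a,b,d} has moves =c=> v3, =d=> v4
  v2 = d.((rec X. (c.X\{b} + b.0\{b,c,d})\{a,b,c} + (c.d.(X + 0) + b.(d.0 + X\{a,b,d}))) + 0) has moves =d=> v5
  v3 = (d.((rec X. (c.X\{b} + b.0\{b,c,d})\{a,b,c} + (c.d.(X + 0) + b.(d.0 + X\{a,b,d}))) + 0))\{a,b,d} has moves ∅
  v4 = 0 has moves ∅
  v5 = (rec X. (c.X\{b} + b.0\{b,c,d})\{a,b,c} + (c.d.(X + 0) + b.(d.0 + X\{a,b,d}))) + 0 has moves =b=> v1, =c=> v2
Coarsest stable partition (strong bisimilarity classes):
  B0 = {u0, u5, v0, v5}
  B1 = {u2, v2}
  B2 = {u1, v1}
  B3 = {u3, u4, v3, v4}
u0 ∈ B0, v0 ∈ B0 → same block

P ~ Q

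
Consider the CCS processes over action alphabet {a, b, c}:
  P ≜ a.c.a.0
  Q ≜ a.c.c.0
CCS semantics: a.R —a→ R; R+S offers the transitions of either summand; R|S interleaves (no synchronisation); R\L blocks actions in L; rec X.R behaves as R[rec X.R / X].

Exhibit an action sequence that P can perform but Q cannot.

aca

P's transition system — 4 states:
  p0 = a.c.a.0 has moves -a-> p1
  p1 = c.a.0 has moves -c-> p2
  p2 = a.0 has moves -a-> p3
  p3 = 0 has moves stopped
Q's transition system — 4 states:
  q0 = a.c.c.0 has moves -a-> q1
  q1 = c.c.0 has moves -c-> q2
  q2 = c.0 has moves -c-> q3
  q3 = 0 has moves stopped
Run σ = ⟨aca⟩ on P: start {p0}
  after a @ step 1: {p1}
  after c @ step 2: {p2}
  after a @ step 3: {p3}
  P completes σ.
Run σ = ⟨aca⟩ on Q: start {q0}
  after a @ step 1: {q1}
  after c @ step 2: {q2}
  after a @ step 3: ∅ (Q stuck)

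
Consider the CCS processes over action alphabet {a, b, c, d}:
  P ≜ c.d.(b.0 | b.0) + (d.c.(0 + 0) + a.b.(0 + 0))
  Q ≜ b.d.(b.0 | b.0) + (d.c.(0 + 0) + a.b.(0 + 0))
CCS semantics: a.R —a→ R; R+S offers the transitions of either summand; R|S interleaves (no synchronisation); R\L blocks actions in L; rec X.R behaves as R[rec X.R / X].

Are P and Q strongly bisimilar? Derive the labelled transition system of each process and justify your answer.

NO

Reachable graph of P (9 states):
  m0 = c.d.(b.0 | b.0) + (d.c.(0 + 0) + a.b.(0 + 0)) has moves --a--▸ m1, --c--▸ m2, --d--▸ m3
  m1 = b.(0 + 0) has moves --b--▸ m4
  m2 = d.(b.0 | b.0) has moves --d--▸ m5
  m3 = c.(0 + 0) has moves --c--▸ m4
  m4 = 0 + 0 has moves stopped
  m5 = b.0 | b.0 has moves --b--▸ m6, --b--▸ m7
  m6 = 0 | b.0 has moves --b--▸ m8
  m7 = b.0 | 0 has moves --b--▸ m8
  m8 = 0 | 0 has moves stopped
Reachable graph of Q (9 states):
  n0 = b.d.(b.0 | b.0) + (d.c.(0 + 0) + a.b.(0 + 0)) has moves --a--▸ n1, --b--▸ n2, --d--▸ n3
  n1 = b.(0 + 0) has moves --b--▸ n4
  n2 = d.(b.0 | b.0) has moves --d--▸ n5
  n3 = c.(0 + 0) has moves --c--▸ n4
  n4 = 0 + 0 has moves stopped
  n5 = b.0 | b.0 has moves --b--▸ n6, --b--▸ n7
  n6 = 0 | b.0 has moves --b--▸ n8
  n7 = b.0 | 0 has moves --b--▸ n8
  n8 = 0 | 0 has moves stopped
Coarsest stable partition (strong bisimilarity classes):
  B0 = {m0}
  B1 = {m2, n2}
  B2 = {m5, n5}
  B3 = {m1, m6, m7, n1, n6, n7}
  B4 = {m4, m8, n4, n8}
  B5 = {m3, n3}
  B6 = {n0}
m0 ∈ B0, n0 ∈ B6 → different blocks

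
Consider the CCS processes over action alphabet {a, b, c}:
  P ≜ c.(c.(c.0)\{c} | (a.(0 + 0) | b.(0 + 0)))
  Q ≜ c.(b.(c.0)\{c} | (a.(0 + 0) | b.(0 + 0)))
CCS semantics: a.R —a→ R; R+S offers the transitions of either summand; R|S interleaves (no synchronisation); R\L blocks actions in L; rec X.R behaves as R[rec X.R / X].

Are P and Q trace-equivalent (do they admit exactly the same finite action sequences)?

Reachable graph of P (9 states):
  s0 = c.(c.(c.0)\{c} | (a.(0 + 0) | b.(0 + 0))) :: -c-> s1
  s1 = c.(c.0)\{c} | (a.(0 + 0) | b.(0 + 0)) :: -a-> s2, -b-> s3, -c-> s4
  s2 = c.(c.0)\{c} | ((0 + 0) | b.(0 + 0)) :: -b-> s5, -c-> s6
  s3 = c.(c.0)\{c} | (a.(0 + 0) | (0 + 0)) :: -a-> s5, -c-> s7
  s4 = (c.0)\{c} | (a.(0 + 0) | b.(0 + 0)) :: -a-> s6, -b-> s7
  s5 = c.(c.0)\{c} | ((0 + 0) | (0 + 0)) :: -c-> s8
  s6 = (c.0)\{c} | ((0 + 0) | b.(0 + 0)) :: -b-> s8
  s7 = (c.0)\{c} | (a.(0 + 0) | (0 + 0)) :: -a-> s8
  s8 = (c.0)\{c} | ((0 + 0) | (0 + 0)) :: ∅
Reachable graph of Q (9 states):
  t0 = c.(b.(c.0)\{c} | (a.(0 + 0) | b.(0 + 0))) :: -c-> t1
  t1 = b.(c.0)\{c} | (a.(0 + 0) | b.(0 + 0)) :: -a-> t2, -b-> t3, -b-> t4
  t2 = b.(c.0)\{c} | ((0 + 0) | b.(0 + 0)) :: -b-> t5, -b-> t6
  t3 = (c.0)\{c} | (a.(0 + 0) | b.(0 + 0)) :: -a-> t5, -b-> t7
  t4 = b.(c.0)\{c} | (a.(0 + 0) | (0 + 0)) :: -a-> t6, -b-> t7
  t5 = (c.0)\{c} | ((0 + 0) | b.(0 + 0)) :: -b-> t8
  t6 = b.(c.0)\{c} | ((0 + 0) | (0 + 0)) :: -b-> t8
  t7 = (c.0)\{c} | (a.(0 + 0) | (0 + 0)) :: -a-> t8
  t8 = (c.0)\{c} | ((0 + 0) | (0 + 0)) :: ∅
Executing cc from P (initial set {s0}):
  [1] c ⇒ {s1}
  [2] c ⇒ {s4}
  — P admits the full trace.
Executing cc from Q (initial set {t0}):
  [1] c ⇒ {t1}
  [2] c ⇒ ∅  — Q cannot continue

trace-distinct — witness ⟨cc⟩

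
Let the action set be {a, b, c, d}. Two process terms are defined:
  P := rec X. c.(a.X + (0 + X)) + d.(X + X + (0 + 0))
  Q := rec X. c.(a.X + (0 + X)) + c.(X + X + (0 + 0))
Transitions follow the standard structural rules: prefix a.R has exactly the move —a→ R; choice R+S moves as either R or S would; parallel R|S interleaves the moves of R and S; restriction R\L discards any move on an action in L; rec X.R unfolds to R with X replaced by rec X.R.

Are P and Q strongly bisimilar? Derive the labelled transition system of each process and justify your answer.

Reachable graph of P (3 states):
  p0 = rec X. c.(a.X + (0 + X)) + d.(X + X + (0 + 0)) :: =c=> p1, =d=> p2
  p1 = a.(rec X. c.(a.X + (0 + X)) + d.(X + X + (0 + 0))) + (0 + (rec X. c.(a.X + (0 + X)) + d.(X + X + (0 + 0)))) :: =a=> p0, =c=> p1, =d=> p2
  p2 = (rec X. c.(a.X + (0 + X)) + d.(X + X + (0 + 0))) + (rec X. c.(a.X + (0 + X)) + d.(X + X + (0 + 0))) + (0 + 0) :: =c=> p1, =d=> p2
Reachable graph of Q (3 states):
  q0 = rec X. c.(a.X + (0 + X)) + c.(X + X + (0 + 0)) :: =c=> q1, =c=> q2
  q1 = (rec X. c.(a.X + (0 + X)) + c.(X + X + (0 + 0))) + (rec X. c.(a.X + (0 + X)) + c.(X + X + (0 + 0))) + (0 + 0) :: =c=> q1, =c=> q2
  q2 = a.(rec X. c.(a.X + (0 + X)) + c.(X + X + (0 + 0))) + (0 + (rec X. c.(a.X + (0 + X)) + c.(X + X + (0 + 0)))) :: =a=> q0, =c=> q1, =c=> q2
Partition-refinement fixed point:
  B0 = {p0, p2}
  B1 = {p1}
  B2 = {q0, q1}
  B3 = {q2}
p0 ∈ B0, q0 ∈ B2 → different blocks

NO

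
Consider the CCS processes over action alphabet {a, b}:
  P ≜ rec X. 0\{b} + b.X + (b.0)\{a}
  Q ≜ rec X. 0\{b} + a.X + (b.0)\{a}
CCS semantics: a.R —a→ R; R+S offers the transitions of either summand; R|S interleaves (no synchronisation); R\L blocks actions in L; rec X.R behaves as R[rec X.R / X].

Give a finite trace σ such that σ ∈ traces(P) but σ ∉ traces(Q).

LTS(P): 2 reachable states
  u0 = rec X. 0\{b} + b.X + (b.0)\{a} has moves =b=> u0, =b=> u1
  u1 = 0\{a} has moves ∅
LTS(Q): 2 reachable states
  v0 = rec X. 0\{b} + a.X + (b.0)\{a} has moves =a=> v0, =b=> v1
  v1 = 0\{a} has moves ∅
Executing bb from P (initial set {u0}):
  step 1 (b): {u0, u1}
  step 2 (b): {u0, u1}
  ✓ P
Executing bb from Q (initial set {v0}):
  step 1 (b): {v1}
  step 2 (b): ∅ (Q stuck)

bb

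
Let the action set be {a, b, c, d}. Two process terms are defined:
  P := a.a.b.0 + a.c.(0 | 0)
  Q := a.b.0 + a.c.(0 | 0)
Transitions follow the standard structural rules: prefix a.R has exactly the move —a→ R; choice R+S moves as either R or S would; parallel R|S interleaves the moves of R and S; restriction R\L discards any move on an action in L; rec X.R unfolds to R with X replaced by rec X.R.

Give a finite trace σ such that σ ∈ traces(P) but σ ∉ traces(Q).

aa

Reachable graph of P (6 states):
  m0 = a.a.b.0 + a.c.(0 | 0) has moves --a--▸ m1, --a--▸ m2
  m1 = a.b.0 has moves --a--▸ m3
  m2 = c.(0 | 0) has moves --c--▸ m4
  m3 = b.0 has moves --b--▸ m5
  m4 = 0 | 0 has moves stopped
  m5 = 0 has moves stopped
Reachable graph of Q (5 states):
  n0 = a.b.0 + a.c.(0 | 0) has moves --a--▸ n1, --a--▸ n2
  n1 = b.0 has moves --b--▸ n3
  n2 = c.(0 | 0) has moves --c--▸ n4
  n3 = 0 has moves stopped
  n4 = 0 | 0 has moves stopped
Executing aa from P (initial set {m0}):
  step 1 (a): {m1, m2}
  step 2 (a): {m3}
  — P admits the full trace.
Executing aa from Q (initial set {n0}):
  step 1 (a): {n1, n2}
  step 2 (a): ∅ (Q stuck)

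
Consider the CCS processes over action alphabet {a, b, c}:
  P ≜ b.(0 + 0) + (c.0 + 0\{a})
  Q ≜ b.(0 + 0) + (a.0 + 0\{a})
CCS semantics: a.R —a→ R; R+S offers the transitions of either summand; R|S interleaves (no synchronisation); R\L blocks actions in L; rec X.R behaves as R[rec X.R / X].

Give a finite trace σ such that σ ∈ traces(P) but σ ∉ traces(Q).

LTS(P): 3 reachable states
  u0 = b.(0 + 0) + (c.0 + 0\{a}) :: ··b··> u1, ··c··> u2
  u1 = 0 + 0 :: ∅
  u2 = 0 :: ∅
LTS(Q): 3 reachable states
  v0 = b.(0 + 0) + (a.0 + 0\{a}) :: ··a··> v1, ··b··> v2
  v1 = 0 :: ∅
  v2 = 0 + 0 :: ∅
Executing c from P (initial set {u0}):
  after c @ step 1: {u2}
  — P admits the full trace.
Executing c from Q (initial set {v0}):
  after c @ step 1: no successor for Q

c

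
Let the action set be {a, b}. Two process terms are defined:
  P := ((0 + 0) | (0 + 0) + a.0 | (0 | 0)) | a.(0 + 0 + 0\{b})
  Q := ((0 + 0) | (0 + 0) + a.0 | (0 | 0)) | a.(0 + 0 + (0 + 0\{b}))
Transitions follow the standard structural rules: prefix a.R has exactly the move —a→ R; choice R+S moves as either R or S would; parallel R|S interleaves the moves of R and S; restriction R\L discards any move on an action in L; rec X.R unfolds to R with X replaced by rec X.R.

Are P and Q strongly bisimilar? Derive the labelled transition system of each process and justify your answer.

P ~ Q

Reachable graph of P (4 states):
  m0 = ((0 + 0) | (0 + 0) + a.0 | (0 | 0)) | a.(0 + 0 + 0\{b}) ⊢ -a-> m1, -a-> m2
  m1 = ((0 + 0) | (0 + 0) + a.0 | (0 | 0)) | (0 + 0 + 0\{b}) ⊢ -a-> m3
  m2 = 0 | (0 | 0) | a.(0 + 0 + 0\{b}) ⊢ -a-> m3
  m3 = 0 | (0 | 0) | (0 + 0 + 0\{b}) ⊢ deadlocked
Reachable graph of Q (4 states):
  n0 = ((0 + 0) | (0 + 0) + a.0 | (0 | 0)) | a.(0 + 0 + (0 + 0\{b})) ⊢ -a-> n1, -a-> n2
  n1 = ((0 + 0) | (0 + 0) + a.0 | (0 | 0)) | (0 + 0 + (0 + 0\{b})) ⊢ -a-> n3
  n2 = 0 | (0 | 0) | a.(0 + 0 + (0 + 0\{b})) ⊢ -a-> n3
  n3 = 0 | (0 | 0) | (0 + 0 + (0 + 0\{b})) ⊢ deadlocked
Partition-refinement fixed point:
  B0 = {m0, n0}
  B1 = {m1, m2, n1, n2}
  B2 = {m3, n3}
m0 ∈ B0, n0 ∈ B0 → same block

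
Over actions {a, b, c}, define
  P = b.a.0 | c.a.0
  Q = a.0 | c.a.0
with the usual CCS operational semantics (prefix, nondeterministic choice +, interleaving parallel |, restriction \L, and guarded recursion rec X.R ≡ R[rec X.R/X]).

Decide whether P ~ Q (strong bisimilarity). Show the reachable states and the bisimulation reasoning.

Reachable graph of P (9 states):
  u0 = b.a.0 | c.a.0 ⊢ ··b··> u1, ··c··> u2
  u1 = a.0 | c.a.0 ⊢ ··a··> u3, ··c··> u4
  u2 = b.a.0 | a.0 ⊢ ··a··> u5, ··b··> u4
  u3 = 0 | c.a.0 ⊢ ··c··> u6
  u4 = a.0 | a.0 ⊢ ··a··> u6, ··a··> u7
  u5 = b.a.0 | 0 ⊢ ··b··> u7
  u6 = 0 | a.0 ⊢ ··a··> u8
  u7 = a.0 | 0 ⊢ ··a··> u8
  u8 = 0 | 0 ⊢ ∅
Reachable graph of Q (6 states):
  v0 = a.0 | c.a.0 ⊢ ··a··> v1, ··c··> v2
  v1 = 0 | c.a.0 ⊢ ··c··> v3
  v2 = a.0 | a.0 ⊢ ··a··> v3, ··a··> v4
  v3 = 0 | a.0 ⊢ ··a··> v5
  v4 = a.0 | 0 ⊢ ··a··> v5
  v5 = 0 | 0 ⊢ ∅
Bisimilarity quotient blocks:
  B0 = {u0}
  B1 = {u1, v0}
  B2 = {u4, v2}
  B3 = {u6, u7, v3, v4}
  B4 = {u8, v5}
  B5 = {u3, v1}
  B6 = {u2}
  B7 = {u5}
u0 ∈ B0, v0 ∈ B1 → different blocks

P ≁ Q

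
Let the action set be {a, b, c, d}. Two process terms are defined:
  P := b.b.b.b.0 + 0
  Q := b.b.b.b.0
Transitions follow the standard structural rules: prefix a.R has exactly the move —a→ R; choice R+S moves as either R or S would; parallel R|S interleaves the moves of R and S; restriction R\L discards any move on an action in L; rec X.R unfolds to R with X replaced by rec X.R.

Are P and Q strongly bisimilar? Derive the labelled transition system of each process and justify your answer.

P's transition system — 5 states:
  u0 = b.b.b.b.0 + 0 has moves —b→ u1
  u1 = b.b.b.0 has moves —b→ u2
  u2 = b.b.0 has moves —b→ u3
  u3 = b.0 has moves —b→ u4
  u4 = 0 has moves ∅
Q's transition system — 5 states:
  v0 = b.b.b.b.0 has moves —b→ v1
  v1 = b.b.b.0 has moves —b→ v2
  v2 = b.b.0 has moves —b→ v3
  v3 = b.0 has moves —b→ v4
  v4 = 0 has moves ∅
Bisimilarity quotient blocks:
  B0 = {u0, v0}
  B1 = {u1, v1}
  B2 = {u2, v2}
  B3 = {u3, v3}
  B4 = {u4, v4}
u0 ∈ B0, v0 ∈ B0 → same block

YES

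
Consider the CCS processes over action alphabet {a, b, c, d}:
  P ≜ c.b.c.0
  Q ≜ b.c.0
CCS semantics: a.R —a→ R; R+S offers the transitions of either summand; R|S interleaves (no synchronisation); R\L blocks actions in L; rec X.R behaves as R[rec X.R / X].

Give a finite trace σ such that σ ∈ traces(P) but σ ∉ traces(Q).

P's transition system — 4 states:
  u0 = c.b.c.0 | —c→ u1
  u1 = b.c.0 | —b→ u2
  u2 = c.0 | —c→ u3
  u3 = 0 | stopped
Q's transition system — 3 states:
  v0 = b.c.0 | —b→ v1
  v1 = c.0 | —c→ v2
  v2 = 0 | stopped
Run σ = ⟨c⟩ on P: start {u0}
  after c @ step 1: {u1}
  — P admits the full trace.
Run σ = ⟨c⟩ on Q: start {v0}
  after c @ step 1: ∅ (Q stuck)

c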